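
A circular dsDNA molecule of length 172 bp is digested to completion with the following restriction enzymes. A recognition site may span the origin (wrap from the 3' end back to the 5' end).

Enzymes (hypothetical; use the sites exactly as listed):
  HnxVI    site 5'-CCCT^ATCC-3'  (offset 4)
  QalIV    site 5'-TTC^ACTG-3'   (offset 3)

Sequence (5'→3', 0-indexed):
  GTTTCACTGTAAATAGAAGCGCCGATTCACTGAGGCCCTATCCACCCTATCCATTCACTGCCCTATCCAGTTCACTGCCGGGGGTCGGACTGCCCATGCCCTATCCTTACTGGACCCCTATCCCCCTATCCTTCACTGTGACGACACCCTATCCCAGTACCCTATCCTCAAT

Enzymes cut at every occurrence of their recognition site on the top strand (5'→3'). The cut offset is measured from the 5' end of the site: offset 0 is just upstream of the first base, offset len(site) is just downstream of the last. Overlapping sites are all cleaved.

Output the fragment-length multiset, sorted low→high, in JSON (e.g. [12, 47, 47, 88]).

Scan for sites:
  HnxVI CCCTATCC/4: at [35, 44, 60, 98, 115, 123, 146, 159] ⇒ [39, 48, 64, 102, 119, 127, 150, 163]
  QalIV TTCACTG/3: at [2, 25, 53, 70, 131] ⇒ [5, 28, 56, 73, 134]

Pooled cuts: [5, 28, 39, 48, 56, 64, 73, 102, 119, 127, 134, 150, 163]

Fragments:
  5→28: 23 bp
  28→39: 11 bp
  39→48: 9 bp
  48→56: 8 bp
  56→64: 8 bp
  64→73: 9 bp
  73→102: 29 bp
  102→119: 17 bp
  119→127: 8 bp
  127→134: 7 bp
  134→150: 16 bp
  150→163: 13 bp
  163→5 (wrap): 172-163+5 = 14 bp

[7,8,8,8,9,9,11,13,14,16,17,23,29]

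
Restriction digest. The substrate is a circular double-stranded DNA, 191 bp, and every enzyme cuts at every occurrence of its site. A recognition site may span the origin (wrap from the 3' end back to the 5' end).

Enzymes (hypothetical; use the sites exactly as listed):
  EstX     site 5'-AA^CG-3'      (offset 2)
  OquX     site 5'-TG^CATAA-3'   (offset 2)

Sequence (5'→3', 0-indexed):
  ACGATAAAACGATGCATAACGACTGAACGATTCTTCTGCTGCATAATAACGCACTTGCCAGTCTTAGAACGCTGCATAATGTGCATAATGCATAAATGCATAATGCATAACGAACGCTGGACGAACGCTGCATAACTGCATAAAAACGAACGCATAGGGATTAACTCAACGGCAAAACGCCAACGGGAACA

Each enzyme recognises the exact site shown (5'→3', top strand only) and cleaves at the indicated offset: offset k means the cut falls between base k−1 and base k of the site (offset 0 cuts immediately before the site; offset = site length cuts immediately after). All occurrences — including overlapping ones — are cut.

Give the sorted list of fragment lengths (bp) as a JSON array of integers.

[4,4,5,5,5,5,5,6,7,7,8,8,8,8,8,8,8,9,9,11,14,19,20]

Per-enzyme occurrences:
  EstX AACG/2: at [7, 17, 25, 47, 67, 108, 112, 123, 144, 148, 167, 175, 181, 190] ⇒ [1, 9, 19, 27, 49, 69, 110, 114, 125, 146, 150, 169, 177, 183]
  OquX TGCATAA/2: at [12, 39, 72, 81, 88, 96, 103, 128, 136] ⇒ [14, 41, 74, 83, 90, 98, 105, 130, 138]

All cut coordinates (distinct, sorted): [1, 9, 14, 19, 27, 41, 49, 69, 74, 83, 90, 98, 105, 110, 114, 125, 130, 138, 146, 150, 169, 177, 183]

Fragment lengths:
  1→9: 8 bp
  9→14: 5 bp
  14→19: 5 bp
  19→27: 8 bp
  27→41: 14 bp
  41→49: 8 bp
  49→69: 20 bp
  69→74: 5 bp
  74→83: 9 bp
  83→90: 7 bp
  90→98: 8 bp
  98→105: 7 bp
  105→110: 5 bp
  110→114: 4 bp
  114→125: 11 bp
  125→130: 5 bp
  130→138: 8 bp
  138→146: 8 bp
  146→150: 4 bp
  150→169: 19 bp
  169→177: 8 bp
  177→183: 6 bp
  183→1 (wrap): 191-183+1 = 9 bp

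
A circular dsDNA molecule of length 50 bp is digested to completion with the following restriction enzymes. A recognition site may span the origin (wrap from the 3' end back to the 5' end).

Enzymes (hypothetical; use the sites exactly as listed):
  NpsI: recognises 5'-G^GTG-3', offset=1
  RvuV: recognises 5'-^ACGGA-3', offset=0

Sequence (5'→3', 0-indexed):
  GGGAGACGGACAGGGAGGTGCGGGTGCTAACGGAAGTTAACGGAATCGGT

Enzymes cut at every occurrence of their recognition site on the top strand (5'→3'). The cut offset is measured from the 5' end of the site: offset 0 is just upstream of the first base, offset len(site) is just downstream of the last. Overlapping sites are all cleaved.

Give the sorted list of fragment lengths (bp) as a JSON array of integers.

[6,6,7,9,10,12]

Site scan:
  NpsI (GGTG, off=1): starts [16, 22, 47] → cuts [17, 23, 48]
  RvuV (ACGGA, off=0): starts [5, 29, 39] → cuts [5, 29, 39]

Pooled cuts: [5, 17, 23, 29, 39, 48]

Fragment lengths:
  5→17: 12 bp
  17→23: 6 bp
  23→29: 6 bp
  29→39: 10 bp
  39→48: 9 bp
  48→5 (wrap): 50-48+5 = 7 bp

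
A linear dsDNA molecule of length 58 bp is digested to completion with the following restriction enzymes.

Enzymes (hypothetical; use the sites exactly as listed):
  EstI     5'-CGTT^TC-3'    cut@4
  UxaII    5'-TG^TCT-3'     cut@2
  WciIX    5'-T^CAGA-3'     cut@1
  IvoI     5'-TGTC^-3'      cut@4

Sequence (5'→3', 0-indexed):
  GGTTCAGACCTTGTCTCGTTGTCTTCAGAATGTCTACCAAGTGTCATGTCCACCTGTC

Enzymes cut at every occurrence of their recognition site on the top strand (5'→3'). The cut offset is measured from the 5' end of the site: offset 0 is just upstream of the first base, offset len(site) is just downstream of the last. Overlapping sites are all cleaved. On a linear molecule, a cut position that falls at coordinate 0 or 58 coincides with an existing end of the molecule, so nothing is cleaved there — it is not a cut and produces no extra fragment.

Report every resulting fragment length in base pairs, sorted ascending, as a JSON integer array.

[2,2,2,2,4,5,6,7,8,9,11]

Scan for sites:
  EstI (CGTTTC, off=4): no sites
  UxaII TGTCT/2: at [11, 19, 30] ⇒ [13, 21, 32]
  WciIX TCAGA/1: at [3, 24] ⇒ [4, 25]
  IvoI TGTC/4: at [11, 19, 30, 41, 46, 54] ⇒ [15, 23, 34, 45, 50] (position 58 is a terminus of the linear molecule — no cut)

All cut coordinates (distinct, sorted): [4, 13, 15, 21, 23, 25, 32, 34, 45, 50]

Fragments:
  [0,4): 4 bp
  [4,13): 9 bp
  [13,15): 2 bp
  [15,21): 6 bp
  [21,23): 2 bp
  [23,25): 2 bp
  [25,32): 7 bp
  [32,34): 2 bp
  [34,45): 11 bp
  [45,50): 5 bp
  [50,58): 8 bp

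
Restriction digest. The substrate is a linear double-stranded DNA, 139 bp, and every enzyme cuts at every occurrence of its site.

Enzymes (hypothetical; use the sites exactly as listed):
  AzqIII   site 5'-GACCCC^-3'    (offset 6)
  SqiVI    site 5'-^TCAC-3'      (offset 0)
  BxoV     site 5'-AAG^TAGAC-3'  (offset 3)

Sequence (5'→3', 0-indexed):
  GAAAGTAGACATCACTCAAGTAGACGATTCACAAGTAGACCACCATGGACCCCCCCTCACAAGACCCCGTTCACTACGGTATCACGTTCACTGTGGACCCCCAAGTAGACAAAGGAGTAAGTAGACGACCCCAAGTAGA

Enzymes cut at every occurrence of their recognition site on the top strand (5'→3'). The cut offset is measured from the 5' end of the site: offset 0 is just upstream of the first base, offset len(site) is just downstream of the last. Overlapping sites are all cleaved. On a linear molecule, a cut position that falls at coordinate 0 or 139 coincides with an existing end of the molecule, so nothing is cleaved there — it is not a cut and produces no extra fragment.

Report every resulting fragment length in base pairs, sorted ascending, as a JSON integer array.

[2,3,4,5,6,6,7,7,8,9,11,11,12,14,16,18]

Per-enzyme occurrences:
  AzqIII (GACCCC, off=6): starts [47, 62, 95, 126] → cuts [53, 68, 101, 132]
  SqiVI (TCAC, off=0): starts [11, 28, 56, 70, 81, 87] → cuts [11, 28, 56, 70, 81, 87]
  BxoV (AAGTAGAC, off=3): starts [2, 17, 32, 102, 118] → cuts [5, 20, 35, 105, 121]

Pooled cuts: [5, 11, 20, 28, 35, 53, 56, 68, 70, 81, 87, 101, 105, 121, 132]

Fragment lengths:
  [0,5): 5 bp
  [5,11): 6 bp
  [11,20): 9 bp
  [20,28): 8 bp
  [28,35): 7 bp
  [35,53): 18 bp
  [53,56): 3 bp
  [56,68): 12 bp
  [68,70): 2 bp
  [70,81): 11 bp
  [81,87): 6 bp
  [87,101): 14 bp
  [101,105): 4 bp
  [105,121): 16 bp
  [121,132): 11 bp
  [132,139): 7 bp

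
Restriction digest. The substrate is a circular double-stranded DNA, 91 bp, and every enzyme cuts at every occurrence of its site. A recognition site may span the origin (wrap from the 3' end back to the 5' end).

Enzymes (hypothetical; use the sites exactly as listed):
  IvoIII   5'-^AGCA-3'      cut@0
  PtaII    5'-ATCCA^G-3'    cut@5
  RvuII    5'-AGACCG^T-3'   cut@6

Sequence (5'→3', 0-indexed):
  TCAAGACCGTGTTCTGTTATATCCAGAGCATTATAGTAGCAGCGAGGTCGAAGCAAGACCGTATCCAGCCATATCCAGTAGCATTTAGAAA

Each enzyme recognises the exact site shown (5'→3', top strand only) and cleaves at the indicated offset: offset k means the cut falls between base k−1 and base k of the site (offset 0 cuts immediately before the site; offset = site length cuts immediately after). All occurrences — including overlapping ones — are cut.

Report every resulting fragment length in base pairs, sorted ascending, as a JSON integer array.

Site scan:
  IvoIII AGCA/0: at [26, 37, 51, 79] ⇒ [26, 37, 51, 79]
  PtaII ATCCAG/5: at [20, 62, 72] ⇒ [25, 67, 77]
  RvuII AGACCGT/6: at [3, 55] ⇒ [9, 61]

All cut coordinates (distinct, sorted): [9, 25, 26, 37, 51, 61, 67, 77, 79]

Fragments:
  9→25: 16 bp
  25→26: 1 bp
  26→37: 11 bp
  37→51: 14 bp
  51→61: 10 bp
  61→67: 6 bp
  67→77: 10 bp
  77→79: 2 bp
  79→9 (wrap): 91-79+9 = 21 bp

[1,2,6,10,10,11,14,16,21]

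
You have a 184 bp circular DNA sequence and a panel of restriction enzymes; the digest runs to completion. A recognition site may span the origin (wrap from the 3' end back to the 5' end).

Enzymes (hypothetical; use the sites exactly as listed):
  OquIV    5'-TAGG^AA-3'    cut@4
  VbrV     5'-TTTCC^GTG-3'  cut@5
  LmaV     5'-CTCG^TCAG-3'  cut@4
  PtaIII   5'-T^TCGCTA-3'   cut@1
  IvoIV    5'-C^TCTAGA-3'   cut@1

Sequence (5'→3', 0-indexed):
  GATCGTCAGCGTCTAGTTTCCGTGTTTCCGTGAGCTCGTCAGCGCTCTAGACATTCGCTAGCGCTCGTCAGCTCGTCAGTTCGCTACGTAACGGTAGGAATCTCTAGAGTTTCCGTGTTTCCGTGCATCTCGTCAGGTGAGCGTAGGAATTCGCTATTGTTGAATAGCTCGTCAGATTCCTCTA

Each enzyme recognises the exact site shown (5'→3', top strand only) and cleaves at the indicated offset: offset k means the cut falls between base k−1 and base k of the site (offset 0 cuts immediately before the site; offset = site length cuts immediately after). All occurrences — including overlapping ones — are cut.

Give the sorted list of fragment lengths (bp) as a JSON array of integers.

[3,4,5,7,8,8,8,9,9,9,10,12,13,15,18,21,25]

Scan for sites:
  OquIV (TAGGAA, off=4): starts [94, 143] → cuts [98, 147]
  VbrV (TTTCCGTG, off=5): starts [16, 24, 109, 117] → cuts [21, 29, 114, 122]
  LmaV (CTCGTCAG, off=4): starts [34, 63, 71, 128, 167] → cuts [38, 67, 75, 132, 171]
  PtaIII (TTCGCTA, off=1): starts [53, 79, 149] → cuts [54, 80, 150]
  IvoIV (CTCTAGA, off=1): starts [44, 101, 179] → cuts [45, 102, 180]

All cut coordinates (distinct, sorted): [21, 29, 38, 45, 54, 67, 75, 80, 98, 102, 114, 122, 132, 147, 150, 171, 180]

Fragment lengths:
  21→29: 8 bp
  29→38: 9 bp
  38→45: 7 bp
  45→54: 9 bp
  54→67: 13 bp
  67→75: 8 bp
  75→80: 5 bp
  80→98: 18 bp
  98→102: 4 bp
  102→114: 12 bp
  114→122: 8 bp
  122→132: 10 bp
  132→147: 15 bp
  147→150: 3 bp
  150→171: 21 bp
  171→180: 9 bp
  180→21 (wrap): 184-180+21 = 25 bp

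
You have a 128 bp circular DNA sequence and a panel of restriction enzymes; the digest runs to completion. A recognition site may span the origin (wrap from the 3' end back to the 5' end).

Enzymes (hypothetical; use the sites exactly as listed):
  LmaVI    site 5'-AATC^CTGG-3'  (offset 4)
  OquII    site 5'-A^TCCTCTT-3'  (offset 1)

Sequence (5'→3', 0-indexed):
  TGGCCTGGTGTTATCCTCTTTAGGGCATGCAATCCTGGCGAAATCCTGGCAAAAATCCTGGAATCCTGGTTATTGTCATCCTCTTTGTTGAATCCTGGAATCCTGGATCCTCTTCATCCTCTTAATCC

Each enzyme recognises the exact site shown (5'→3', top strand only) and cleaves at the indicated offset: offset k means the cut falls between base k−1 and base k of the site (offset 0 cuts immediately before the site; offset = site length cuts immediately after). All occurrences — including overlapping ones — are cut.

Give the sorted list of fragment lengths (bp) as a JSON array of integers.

Site scan:
  LmaVI (AATCCTGG, off=4): starts [30, 41, 53, 61, 90, 98, 123] → cuts [34, 45, 57, 65, 94, 102, 127]
  OquII (ATCCTCTT, off=1): starts [12, 77, 106, 115] → cuts [13, 78, 107, 116]

Pooled cuts: [13, 34, 45, 57, 65, 78, 94, 102, 107, 116, 127]

Fragment lengths:
  13→34: 21 bp
  34→45: 11 bp
  45→57: 12 bp
  57→65: 8 bp
  65→78: 13 bp
  78→94: 16 bp
  94→102: 8 bp
  102→107: 5 bp
  107→116: 9 bp
  116→127: 11 bp
  127→13 (wrap): 128-127+13 = 14 bp

[5,8,8,9,11,11,12,13,14,16,21]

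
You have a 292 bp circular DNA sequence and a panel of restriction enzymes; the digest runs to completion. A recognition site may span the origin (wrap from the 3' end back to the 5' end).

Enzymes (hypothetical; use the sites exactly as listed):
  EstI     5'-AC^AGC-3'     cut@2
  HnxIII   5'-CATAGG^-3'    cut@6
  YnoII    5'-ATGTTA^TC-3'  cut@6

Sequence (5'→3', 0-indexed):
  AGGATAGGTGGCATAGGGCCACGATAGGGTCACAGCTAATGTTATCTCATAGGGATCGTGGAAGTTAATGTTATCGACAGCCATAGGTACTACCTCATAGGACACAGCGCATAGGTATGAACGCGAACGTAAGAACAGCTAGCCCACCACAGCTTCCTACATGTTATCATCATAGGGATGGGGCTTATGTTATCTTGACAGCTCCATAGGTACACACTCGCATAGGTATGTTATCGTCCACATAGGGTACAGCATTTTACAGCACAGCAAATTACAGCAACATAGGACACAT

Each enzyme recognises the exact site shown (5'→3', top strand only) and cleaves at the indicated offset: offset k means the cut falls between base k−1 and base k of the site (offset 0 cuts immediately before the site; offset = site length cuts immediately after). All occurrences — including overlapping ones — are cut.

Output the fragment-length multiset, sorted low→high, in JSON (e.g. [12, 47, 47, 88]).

[4,4,5,5,7,7,9,9,9,10,10,10,10,11,11,11,13,14,14,14,16,16,16,16,20,21]

Site scan:
  EstI (ACAGC, off=2): starts [31, 76, 103, 134, 148, 197, 248, 258, 263, 273] → cuts [33, 78, 105, 136, 150, 199, 250, 260, 265, 275]
  HnxIII (CATAGG, off=6): starts [11, 47, 81, 95, 109, 170, 204, 220, 240, 280, 289] → cuts [3, 17, 53, 87, 101, 115, 176, 210, 226, 246, 286]
  YnoII (ATGTTATC, off=6): starts [38, 67, 160, 186, 227] → cuts [44, 73, 166, 192, 233]

All cut coordinates (distinct, sorted): [3, 17, 33, 44, 53, 73, 78, 87, 101, 105, 115, 136, 150, 166, 176, 192, 199, 210, 226, 233, 246, 250, 260, 265, 275, 286]

Fragment lengths:
  3→17: 14 bp
  17→33: 16 bp
  33→44: 11 bp
  44→53: 9 bp
  53→73: 20 bp
  73→78: 5 bp
  78→87: 9 bp
  87→101: 14 bp
  101→105: 4 bp
  105→115: 10 bp
  115→136: 21 bp
  136→150: 14 bp
  150→166: 16 bp
  166→176: 10 bp
  176→192: 16 bp
  192→199: 7 bp
  199→210: 11 bp
  210→226: 16 bp
  226→233: 7 bp
  233→246: 13 bp
  246→250: 4 bp
  250→260: 10 bp
  260→265: 5 bp
  265→275: 10 bp
  275→286: 11 bp
  286→3 (wrap): 292-286+3 = 9 bp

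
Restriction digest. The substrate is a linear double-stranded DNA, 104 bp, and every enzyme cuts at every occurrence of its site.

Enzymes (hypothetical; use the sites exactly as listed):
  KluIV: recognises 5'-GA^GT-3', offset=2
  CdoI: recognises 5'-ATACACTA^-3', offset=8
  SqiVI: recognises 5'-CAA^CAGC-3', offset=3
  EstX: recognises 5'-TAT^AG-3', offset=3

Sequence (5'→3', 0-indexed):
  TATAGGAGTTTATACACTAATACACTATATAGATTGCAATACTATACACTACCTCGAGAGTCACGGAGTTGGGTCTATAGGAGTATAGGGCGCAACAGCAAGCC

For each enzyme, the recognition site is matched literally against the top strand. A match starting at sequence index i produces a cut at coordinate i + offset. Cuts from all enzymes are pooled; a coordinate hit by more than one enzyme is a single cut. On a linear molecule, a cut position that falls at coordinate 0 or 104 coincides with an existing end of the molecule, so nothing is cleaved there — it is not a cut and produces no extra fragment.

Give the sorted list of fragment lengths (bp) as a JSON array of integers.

Per-enzyme occurrences:
  KluIV (GAGT, off=2): starts [5, 57, 65, 80] → cuts [7, 59, 67, 82]
  CdoI (ATACACTA, off=8): starts [11, 19, 43] → cuts [19, 27, 51]
  SqiVI (CAACAGC, off=3): starts [92] → cuts [95]
  EstX (TATAG, off=3): starts [0, 27, 75, 83] → cuts [3, 30, 78, 86]

All cut coordinates (distinct, sorted): [3, 7, 19, 27, 30, 51, 59, 67, 78, 82, 86, 95]

Fragment lengths:
  [0,3): 3 bp
  [3,7): 4 bp
  [7,19): 12 bp
  [19,27): 8 bp
  [27,30): 3 bp
  [30,51): 21 bp
  [51,59): 8 bp
  [59,67): 8 bp
  [67,78): 11 bp
  [78,82): 4 bp
  [82,86): 4 bp
  [86,95): 9 bp
  [95,104): 9 bp

[3,3,4,4,4,8,8,8,9,9,11,12,21]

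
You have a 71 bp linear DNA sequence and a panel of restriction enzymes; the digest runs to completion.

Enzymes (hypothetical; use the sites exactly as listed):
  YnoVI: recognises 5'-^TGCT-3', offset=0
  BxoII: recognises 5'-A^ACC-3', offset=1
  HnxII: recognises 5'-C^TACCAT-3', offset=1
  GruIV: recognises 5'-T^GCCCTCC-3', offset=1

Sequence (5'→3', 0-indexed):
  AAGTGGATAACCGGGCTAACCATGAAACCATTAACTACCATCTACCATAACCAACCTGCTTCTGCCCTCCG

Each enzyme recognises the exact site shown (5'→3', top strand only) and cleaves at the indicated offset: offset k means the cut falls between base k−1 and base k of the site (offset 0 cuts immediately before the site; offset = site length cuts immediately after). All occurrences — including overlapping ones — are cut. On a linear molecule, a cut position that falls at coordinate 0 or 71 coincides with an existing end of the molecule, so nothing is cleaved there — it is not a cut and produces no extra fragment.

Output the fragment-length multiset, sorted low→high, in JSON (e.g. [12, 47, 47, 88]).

[3,4,7,7,7,8,8,9,9,9]

Per-enzyme occurrences:
  YnoVI (TGCT, off=0): starts [56] → cuts [56]
  BxoII (AACC, off=1): starts [8, 17, 25, 48, 52] → cuts [9, 18, 26, 49, 53]
  HnxII (CTACCAT, off=1): starts [34, 41] → cuts [35, 42]
  GruIV (TGCCCTCC, off=1): starts [62] → cuts [63]

All cut coordinates (distinct, sorted): [9, 18, 26, 35, 42, 49, 53, 56, 63]

Fragments:
  [0,9): 9 bp
  [9,18): 9 bp
  [18,26): 8 bp
  [26,35): 9 bp
  [35,42): 7 bp
  [42,49): 7 bp
  [49,53): 4 bp
  [53,56): 3 bp
  [56,63): 7 bp
  [63,71): 8 bp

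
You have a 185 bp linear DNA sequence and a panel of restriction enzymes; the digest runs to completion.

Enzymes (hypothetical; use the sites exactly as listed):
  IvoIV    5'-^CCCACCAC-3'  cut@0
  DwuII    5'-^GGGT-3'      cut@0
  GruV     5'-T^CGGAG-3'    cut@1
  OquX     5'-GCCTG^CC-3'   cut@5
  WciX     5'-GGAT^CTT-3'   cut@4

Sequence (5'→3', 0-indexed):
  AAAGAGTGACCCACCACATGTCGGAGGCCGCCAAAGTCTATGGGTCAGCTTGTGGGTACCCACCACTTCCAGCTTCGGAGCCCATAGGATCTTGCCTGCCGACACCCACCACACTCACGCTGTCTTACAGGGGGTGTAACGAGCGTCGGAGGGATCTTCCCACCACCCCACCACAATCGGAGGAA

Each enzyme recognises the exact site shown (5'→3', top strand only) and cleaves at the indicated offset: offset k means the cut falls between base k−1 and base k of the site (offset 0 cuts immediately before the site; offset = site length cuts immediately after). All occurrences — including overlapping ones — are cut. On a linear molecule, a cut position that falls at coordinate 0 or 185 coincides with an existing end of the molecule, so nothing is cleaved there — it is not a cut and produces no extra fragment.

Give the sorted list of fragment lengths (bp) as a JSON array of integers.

Site scan:
  IvoIV (CCCACCAC, off=0): starts [9, 58, 104, 158, 166] → cuts [9, 58, 104, 158, 166]
  DwuII (GGGT, off=0): starts [41, 53, 131] → cuts [41, 53, 131]
  GruV (TCGGAG, off=1): starts [20, 74, 145, 176] → cuts [21, 75, 146, 177]
  OquX (GCCTGCC, off=5): starts [93] → cuts [98]
  WciX (GGATCTT, off=4): starts [86, 151] → cuts [90, 155]

Pooled cuts: [9, 21, 41, 53, 58, 75, 90, 98, 104, 131, 146, 155, 158, 166, 177]

Fragments:
  [0,9): 9 bp
  [9,21): 12 bp
  [21,41): 20 bp
  [41,53): 12 bp
  [53,58): 5 bp
  [58,75): 17 bp
  [75,90): 15 bp
  [90,98): 8 bp
  [98,104): 6 bp
  [104,131): 27 bp
  [131,146): 15 bp
  [146,155): 9 bp
  [155,158): 3 bp
  [158,166): 8 bp
  [166,177): 11 bp
  [177,185): 8 bp

[3,5,6,8,8,8,9,9,11,12,12,15,15,17,20,27]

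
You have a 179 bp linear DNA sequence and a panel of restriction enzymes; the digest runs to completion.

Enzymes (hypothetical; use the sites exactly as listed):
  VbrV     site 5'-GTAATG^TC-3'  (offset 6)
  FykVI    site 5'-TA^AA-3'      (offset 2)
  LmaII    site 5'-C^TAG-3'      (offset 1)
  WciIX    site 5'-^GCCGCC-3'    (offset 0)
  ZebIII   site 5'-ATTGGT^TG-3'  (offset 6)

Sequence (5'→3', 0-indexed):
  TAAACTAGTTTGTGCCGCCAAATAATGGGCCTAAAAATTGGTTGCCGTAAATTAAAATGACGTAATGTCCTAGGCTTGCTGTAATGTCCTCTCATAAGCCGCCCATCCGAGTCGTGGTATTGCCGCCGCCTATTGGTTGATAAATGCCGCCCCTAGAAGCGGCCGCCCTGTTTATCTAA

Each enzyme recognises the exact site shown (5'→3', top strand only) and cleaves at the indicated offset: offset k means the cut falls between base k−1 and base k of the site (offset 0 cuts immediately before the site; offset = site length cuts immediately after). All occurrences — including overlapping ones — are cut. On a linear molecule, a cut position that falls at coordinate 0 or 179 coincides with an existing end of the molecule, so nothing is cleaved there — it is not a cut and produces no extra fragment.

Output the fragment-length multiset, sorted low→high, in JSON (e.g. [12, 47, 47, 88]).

Per-enzyme occurrences:
  VbrV GTAATGTC/6: at [61, 80] ⇒ [67, 86]
  FykVI TAAA/2: at [0, 31, 47, 52, 140] ⇒ [2, 33, 49, 54, 142]
  LmaII CTAG/1: at [4, 69, 152] ⇒ [5, 70, 153]
  WciIX GCCGCC/0: at [13, 97, 121, 124, 145, 161] ⇒ [13, 97, 121, 124, 145, 161]
  ZebIII ATTGGTTG/6: at [36, 131] ⇒ [42, 137]

Pooled cuts: [2, 5, 13, 33, 42, 49, 54, 67, 70, 86, 97, 121, 124, 137, 142, 145, 153, 161]

Fragment lengths:
  [0,2): 2 bp
  [2,5): 3 bp
  [5,13): 8 bp
  [13,33): 20 bp
  [33,42): 9 bp
  [42,49): 7 bp
  [49,54): 5 bp
  [54,67): 13 bp
  [67,70): 3 bp
  [70,86): 16 bp
  [86,97): 11 bp
  [97,121): 24 bp
  [121,124): 3 bp
  [124,137): 13 bp
  [137,142): 5 bp
  [142,145): 3 bp
  [145,153): 8 bp
  [153,161): 8 bp
  [161,179): 18 bp

[2,3,3,3,3,5,5,7,8,8,8,9,11,13,13,16,18,20,24]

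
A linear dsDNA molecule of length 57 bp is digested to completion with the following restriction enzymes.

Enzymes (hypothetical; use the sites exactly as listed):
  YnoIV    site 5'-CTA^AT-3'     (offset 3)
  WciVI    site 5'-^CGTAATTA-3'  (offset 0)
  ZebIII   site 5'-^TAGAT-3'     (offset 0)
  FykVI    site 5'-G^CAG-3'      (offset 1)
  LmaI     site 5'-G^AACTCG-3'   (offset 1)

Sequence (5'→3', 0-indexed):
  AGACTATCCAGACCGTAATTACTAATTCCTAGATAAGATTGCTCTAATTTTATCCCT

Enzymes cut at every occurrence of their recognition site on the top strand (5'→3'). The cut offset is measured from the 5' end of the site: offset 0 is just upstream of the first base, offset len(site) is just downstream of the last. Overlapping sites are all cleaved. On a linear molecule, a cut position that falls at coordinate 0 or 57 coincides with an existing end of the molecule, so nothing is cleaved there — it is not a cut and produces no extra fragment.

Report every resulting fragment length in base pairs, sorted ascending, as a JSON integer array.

Per-enzyme occurrences:
  YnoIV (CTAAT, off=3): starts [21, 43] → cuts [24, 46]
  WciVI (CGTAATTA, off=0): starts [13] → cuts [13]
  ZebIII (TAGAT, off=0): starts [29] → cuts [29]
  FykVI (GCAG, off=1): no sites
  LmaI (GAACTCG, off=1): no sites

All cut coordinates (distinct, sorted): [13, 24, 29, 46]

Fragment lengths:
  [0,13): 13 bp
  [13,24): 11 bp
  [24,29): 5 bp
  [29,46): 17 bp
  [46,57): 11 bp

[5,11,11,13,17]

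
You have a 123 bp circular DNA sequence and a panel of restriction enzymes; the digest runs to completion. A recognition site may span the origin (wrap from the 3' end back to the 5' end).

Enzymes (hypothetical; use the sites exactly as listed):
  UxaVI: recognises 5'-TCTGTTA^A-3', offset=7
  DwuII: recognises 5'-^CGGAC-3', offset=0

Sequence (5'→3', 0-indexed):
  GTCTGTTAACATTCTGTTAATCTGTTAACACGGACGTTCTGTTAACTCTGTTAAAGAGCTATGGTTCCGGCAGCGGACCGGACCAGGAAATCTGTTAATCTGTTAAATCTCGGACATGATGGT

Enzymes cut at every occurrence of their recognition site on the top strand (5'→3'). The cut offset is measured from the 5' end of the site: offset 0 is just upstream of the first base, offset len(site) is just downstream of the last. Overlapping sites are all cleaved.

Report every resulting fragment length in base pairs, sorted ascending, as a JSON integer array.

Per-enzyme occurrences:
  UxaVI TCTGTTAA/7: at [1, 12, 20, 37, 46, 90, 98] ⇒ [8, 19, 27, 44, 53, 97, 105]
  DwuII CGGAC/0: at [30, 73, 78, 110] ⇒ [30, 73, 78, 110]

Pooled cuts: [8, 19, 27, 30, 44, 53, 73, 78, 97, 105, 110]

Fragment lengths:
  8→19: 11 bp
  19→27: 8 bp
  27→30: 3 bp
  30→44: 14 bp
  44→53: 9 bp
  53→73: 20 bp
  73→78: 5 bp
  78→97: 19 bp
  97→105: 8 bp
  105→110: 5 bp
  110→8 (wrap): 123-110+8 = 21 bp

[3,5,5,8,8,9,11,14,19,20,21]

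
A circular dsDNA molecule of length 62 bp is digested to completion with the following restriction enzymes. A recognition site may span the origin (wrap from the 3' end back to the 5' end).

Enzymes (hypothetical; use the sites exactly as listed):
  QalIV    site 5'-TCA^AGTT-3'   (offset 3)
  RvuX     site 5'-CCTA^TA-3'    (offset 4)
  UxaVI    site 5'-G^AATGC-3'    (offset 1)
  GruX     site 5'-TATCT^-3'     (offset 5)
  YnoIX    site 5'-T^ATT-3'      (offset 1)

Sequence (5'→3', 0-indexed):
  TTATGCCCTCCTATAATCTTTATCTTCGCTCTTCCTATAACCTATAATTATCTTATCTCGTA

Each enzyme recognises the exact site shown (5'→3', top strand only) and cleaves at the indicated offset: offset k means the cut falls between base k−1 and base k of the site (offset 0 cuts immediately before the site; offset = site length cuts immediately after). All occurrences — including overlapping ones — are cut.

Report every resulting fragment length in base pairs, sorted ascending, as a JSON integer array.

Site scan:
  QalIV (TCAAGTT, off=3): no sites
  RvuX CCTATA/4: at [9, 33, 40] ⇒ [13, 37, 44]
  UxaVI (GAATGC, off=1): no sites
  GruX TATCT/5: at [20, 48, 53] ⇒ [25, 53, 58]
  YnoIX TATT/1: at [60] ⇒ [61]

Pooled cuts: [13, 25, 37, 44, 53, 58, 61]

Fragments:
  13→25: 12 bp
  25→37: 12 bp
  37→44: 7 bp
  44→53: 9 bp
  53→58: 5 bp
  58→61: 3 bp
  61→13 (wrap): 62-61+13 = 14 bp

[3,5,7,9,12,12,14]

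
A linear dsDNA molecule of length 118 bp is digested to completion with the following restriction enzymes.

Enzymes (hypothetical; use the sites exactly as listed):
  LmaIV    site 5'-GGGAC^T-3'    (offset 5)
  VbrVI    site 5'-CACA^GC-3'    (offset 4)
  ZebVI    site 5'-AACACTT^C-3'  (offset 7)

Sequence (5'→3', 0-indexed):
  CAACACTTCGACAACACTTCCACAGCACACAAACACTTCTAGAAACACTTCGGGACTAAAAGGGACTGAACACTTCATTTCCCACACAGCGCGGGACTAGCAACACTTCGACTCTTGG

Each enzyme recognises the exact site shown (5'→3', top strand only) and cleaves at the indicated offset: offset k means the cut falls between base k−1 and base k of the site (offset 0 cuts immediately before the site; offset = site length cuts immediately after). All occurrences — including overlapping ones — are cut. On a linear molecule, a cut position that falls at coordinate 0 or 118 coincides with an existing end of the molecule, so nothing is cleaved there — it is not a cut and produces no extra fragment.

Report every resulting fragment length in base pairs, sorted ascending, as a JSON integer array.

[5,6,8,9,9,10,10,11,11,12,13,14]

Site scan:
  LmaIV (GGGACT, off=5): starts [51, 61, 92] → cuts [56, 66, 97]
  VbrVI (CACAGC, off=4): starts [20, 84] → cuts [24, 88]
  ZebVI (AACACTTC, off=7): starts [1, 12, 31, 43, 68, 101] → cuts [8, 19, 38, 50, 75, 108]

Pooled cuts: [8, 19, 24, 38, 50, 56, 66, 75, 88, 97, 108]

Fragments:
  [0,8): 8 bp
  [8,19): 11 bp
  [19,24): 5 bp
  [24,38): 14 bp
  [38,50): 12 bp
  [50,56): 6 bp
  [56,66): 10 bp
  [66,75): 9 bp
  [75,88): 13 bp
  [88,97): 9 bp
  [97,108): 11 bp
  [108,118): 10 bp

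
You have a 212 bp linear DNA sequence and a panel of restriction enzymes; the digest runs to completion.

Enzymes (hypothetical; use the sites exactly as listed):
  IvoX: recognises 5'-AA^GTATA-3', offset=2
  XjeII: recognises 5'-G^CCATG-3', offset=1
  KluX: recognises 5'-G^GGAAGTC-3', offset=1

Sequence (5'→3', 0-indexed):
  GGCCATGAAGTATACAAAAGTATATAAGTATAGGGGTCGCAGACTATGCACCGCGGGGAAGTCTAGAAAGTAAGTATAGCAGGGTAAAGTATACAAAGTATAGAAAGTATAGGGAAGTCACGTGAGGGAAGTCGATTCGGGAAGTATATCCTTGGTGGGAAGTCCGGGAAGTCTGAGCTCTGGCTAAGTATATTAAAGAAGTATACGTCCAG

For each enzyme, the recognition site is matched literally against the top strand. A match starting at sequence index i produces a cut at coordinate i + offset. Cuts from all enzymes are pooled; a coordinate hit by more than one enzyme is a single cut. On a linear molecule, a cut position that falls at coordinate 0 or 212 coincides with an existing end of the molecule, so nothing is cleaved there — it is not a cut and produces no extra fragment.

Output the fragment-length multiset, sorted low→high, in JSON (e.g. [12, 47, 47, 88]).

[2,6,7,8,9,9,9,10,12,13,14,14,15,17,17,21,29]

Per-enzyme occurrences:
  IvoX AAGTATA/2: at [7, 17, 25, 71, 86, 95, 104, 141, 185, 198] ⇒ [9, 19, 27, 73, 88, 97, 106, 143, 187, 200]
  XjeII GCCATG/1: at [1] ⇒ [2]
  KluX GGGAAGTC/1: at [55, 111, 125, 156, 165] ⇒ [56, 112, 126, 157, 166]

Pooled cuts: [2, 9, 19, 27, 56, 73, 88, 97, 106, 112, 126, 143, 157, 166, 187, 200]

Fragments:
  [0,2): 2 bp
  [2,9): 7 bp
  [9,19): 10 bp
  [19,27): 8 bp
  [27,56): 29 bp
  [56,73): 17 bp
  [73,88): 15 bp
  [88,97): 9 bp
  [97,106): 9 bp
  [106,112): 6 bp
  [112,126): 14 bp
  [126,143): 17 bp
  [143,157): 14 bp
  [157,166): 9 bp
  [166,187): 21 bp
  [187,200): 13 bp
  [200,212): 12 bp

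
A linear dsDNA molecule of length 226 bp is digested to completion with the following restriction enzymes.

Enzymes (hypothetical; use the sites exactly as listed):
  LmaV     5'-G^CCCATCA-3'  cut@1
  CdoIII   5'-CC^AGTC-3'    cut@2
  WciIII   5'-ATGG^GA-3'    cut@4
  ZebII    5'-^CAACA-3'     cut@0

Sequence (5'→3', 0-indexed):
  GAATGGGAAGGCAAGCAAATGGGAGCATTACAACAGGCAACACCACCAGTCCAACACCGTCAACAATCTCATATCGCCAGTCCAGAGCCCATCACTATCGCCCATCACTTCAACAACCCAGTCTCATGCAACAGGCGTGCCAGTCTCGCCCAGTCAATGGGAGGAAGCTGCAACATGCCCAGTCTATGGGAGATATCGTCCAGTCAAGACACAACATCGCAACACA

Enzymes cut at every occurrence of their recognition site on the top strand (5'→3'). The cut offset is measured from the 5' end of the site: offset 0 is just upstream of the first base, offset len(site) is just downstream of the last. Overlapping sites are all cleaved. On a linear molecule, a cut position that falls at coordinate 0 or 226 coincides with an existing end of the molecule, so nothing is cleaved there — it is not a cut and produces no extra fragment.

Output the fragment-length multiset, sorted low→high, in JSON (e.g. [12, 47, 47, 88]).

Scan for sites:
  LmaV GCCCATCA/1: at [86, 99] ⇒ [87, 100]
  CdoIII CCAGTC/2: at [45, 76, 117, 139, 149, 178, 199] ⇒ [47, 78, 119, 141, 151, 180, 201]
  WciIII ATGGGA/4: at [2, 18, 156, 185] ⇒ [6, 22, 160, 189]
  ZebII CAACA/0: at [30, 37, 51, 60, 110, 128, 170, 211, 219] ⇒ [30, 37, 51, 60, 110, 128, 170, 211, 219]

Pooled cuts: [6, 22, 30, 37, 47, 51, 60, 78, 87, 100, 110, 119, 128, 141, 151, 160, 170, 180, 189, 201, 211, 219]

Fragments:
  [0,6): 6 bp
  [6,22): 16 bp
  [22,30): 8 bp
  [30,37): 7 bp
  [37,47): 10 bp
  [47,51): 4 bp
  [51,60): 9 bp
  [60,78): 18 bp
  [78,87): 9 bp
  [87,100): 13 bp
  [100,110): 10 bp
  [110,119): 9 bp
  [119,128): 9 bp
  [128,141): 13 bp
  [141,151): 10 bp
  [151,160): 9 bp
  [160,170): 10 bp
  [170,180): 10 bp
  [180,189): 9 bp
  [189,201): 12 bp
  [201,211): 10 bp
  [211,219): 8 bp
  [219,226): 7 bp

[4,6,7,7,8,8,9,9,9,9,9,9,10,10,10,10,10,10,12,13,13,16,18]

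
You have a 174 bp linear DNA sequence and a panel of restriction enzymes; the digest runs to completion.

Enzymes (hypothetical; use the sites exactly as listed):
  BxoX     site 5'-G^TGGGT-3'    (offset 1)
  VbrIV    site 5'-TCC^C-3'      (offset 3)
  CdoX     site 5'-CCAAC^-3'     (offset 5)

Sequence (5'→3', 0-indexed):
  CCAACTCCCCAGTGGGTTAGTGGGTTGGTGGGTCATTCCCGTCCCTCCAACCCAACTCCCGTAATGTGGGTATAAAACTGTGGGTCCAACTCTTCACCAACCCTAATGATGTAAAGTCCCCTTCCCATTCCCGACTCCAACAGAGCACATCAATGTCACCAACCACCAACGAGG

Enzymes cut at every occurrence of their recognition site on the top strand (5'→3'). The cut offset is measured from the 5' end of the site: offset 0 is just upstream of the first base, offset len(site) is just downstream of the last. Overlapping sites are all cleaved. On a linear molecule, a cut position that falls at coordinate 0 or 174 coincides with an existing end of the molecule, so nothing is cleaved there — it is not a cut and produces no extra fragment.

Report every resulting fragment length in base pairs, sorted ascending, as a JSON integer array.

[3,3,4,4,5,5,5,6,6,7,7,7,8,8,10,10,11,11,14,18,22]

Per-enzyme occurrences:
  BxoX (GTGGGT, off=1): starts [11, 19, 27, 65, 79] → cuts [12, 20, 28, 66, 80]
  VbrIV (TCCC, off=3): starts [5, 36, 41, 56, 116, 122, 128] → cuts [8, 39, 44, 59, 119, 125, 131]
  CdoX (CCAAC, off=5): starts [0, 46, 51, 85, 96, 136, 158, 165] → cuts [5, 51, 56, 90, 101, 141, 163, 170]

All cut coordinates (distinct, sorted): [5, 8, 12, 20, 28, 39, 44, 51, 56, 59, 66, 80, 90, 101, 119, 125, 131, 141, 163, 170]

Fragments:
  [0,5): 5 bp
  [5,8): 3 bp
  [8,12): 4 bp
  [12,20): 8 bp
  [20,28): 8 bp
  [28,39): 11 bp
  [39,44): 5 bp
  [44,51): 7 bp
  [51,56): 5 bp
  [56,59): 3 bp
  [59,66): 7 bp
  [66,80): 14 bp
  [80,90): 10 bp
  [90,101): 11 bp
  [101,119): 18 bp
  [119,125): 6 bp
  [125,131): 6 bp
  [131,141): 10 bp
  [141,163): 22 bp
  [163,170): 7 bp
  [170,174): 4 bp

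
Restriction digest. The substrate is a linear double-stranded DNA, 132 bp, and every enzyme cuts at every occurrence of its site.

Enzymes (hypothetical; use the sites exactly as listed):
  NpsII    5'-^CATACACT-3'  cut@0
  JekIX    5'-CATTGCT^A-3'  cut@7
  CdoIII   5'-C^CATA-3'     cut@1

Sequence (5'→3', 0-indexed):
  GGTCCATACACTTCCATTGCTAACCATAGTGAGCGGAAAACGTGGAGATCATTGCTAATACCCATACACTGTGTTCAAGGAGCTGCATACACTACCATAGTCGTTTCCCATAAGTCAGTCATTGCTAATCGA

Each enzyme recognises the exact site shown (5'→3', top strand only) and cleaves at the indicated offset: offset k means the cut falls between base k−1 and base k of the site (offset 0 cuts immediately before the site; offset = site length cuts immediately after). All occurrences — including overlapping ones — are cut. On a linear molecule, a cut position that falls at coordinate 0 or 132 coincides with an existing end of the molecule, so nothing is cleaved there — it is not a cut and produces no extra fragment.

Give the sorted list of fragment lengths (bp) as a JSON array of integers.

[3,4,6,6,10,13,17,18,23,32]

Scan for sites:
  NpsII CATACACT/0: at [4, 62, 85] ⇒ [4, 62, 85]
  JekIX CATTGCTA/7: at [14, 49, 119] ⇒ [21, 56, 126]
  CdoIII CCATA/1: at [3, 23, 61, 94, 107] ⇒ [4, 24, 62, 95, 108]

All cut coordinates (distinct, sorted): [4, 21, 24, 56, 62, 85, 95, 108, 126]

Fragments:
  [0,4): 4 bp
  [4,21): 17 bp
  [21,24): 3 bp
  [24,56): 32 bp
  [56,62): 6 bp
  [62,85): 23 bp
  [85,95): 10 bp
  [95,108): 13 bp
  [108,126): 18 bp
  [126,132): 6 bp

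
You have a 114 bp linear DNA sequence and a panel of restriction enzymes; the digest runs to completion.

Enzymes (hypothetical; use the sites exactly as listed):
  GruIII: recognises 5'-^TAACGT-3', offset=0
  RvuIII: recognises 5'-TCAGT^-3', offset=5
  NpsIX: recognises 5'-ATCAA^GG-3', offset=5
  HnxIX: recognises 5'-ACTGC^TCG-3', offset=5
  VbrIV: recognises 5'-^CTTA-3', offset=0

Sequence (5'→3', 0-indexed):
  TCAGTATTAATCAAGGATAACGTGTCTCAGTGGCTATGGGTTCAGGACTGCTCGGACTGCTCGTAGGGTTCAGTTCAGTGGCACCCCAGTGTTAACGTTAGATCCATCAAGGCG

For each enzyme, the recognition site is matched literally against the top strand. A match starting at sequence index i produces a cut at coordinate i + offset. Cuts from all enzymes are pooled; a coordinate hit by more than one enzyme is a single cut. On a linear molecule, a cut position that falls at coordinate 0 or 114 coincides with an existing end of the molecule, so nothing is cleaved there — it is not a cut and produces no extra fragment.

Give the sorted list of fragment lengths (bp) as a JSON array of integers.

[3,4,5,5,9,9,13,14,14,18,20]

Scan for sites:
  GruIII (TAACGT, off=0): starts [17, 92] → cuts [17, 92]
  RvuIII (TCAGT, off=5): starts [0, 26, 69, 74] → cuts [5, 31, 74, 79]
  NpsIX (ATCAAGG, off=5): starts [9, 105] → cuts [14, 110]
  HnxIX (ACTGCTCG, off=5): starts [46, 55] → cuts [51, 60]
  VbrIV (CTTA, off=0): no sites

Pooled cuts: [5, 14, 17, 31, 51, 60, 74, 79, 92, 110]

Fragment lengths:
  [0,5): 5 bp
  [5,14): 9 bp
  [14,17): 3 bp
  [17,31): 14 bp
  [31,51): 20 bp
  [51,60): 9 bp
  [60,74): 14 bp
  [74,79): 5 bp
  [79,92): 13 bp
  [92,110): 18 bp
  [110,114): 4 bp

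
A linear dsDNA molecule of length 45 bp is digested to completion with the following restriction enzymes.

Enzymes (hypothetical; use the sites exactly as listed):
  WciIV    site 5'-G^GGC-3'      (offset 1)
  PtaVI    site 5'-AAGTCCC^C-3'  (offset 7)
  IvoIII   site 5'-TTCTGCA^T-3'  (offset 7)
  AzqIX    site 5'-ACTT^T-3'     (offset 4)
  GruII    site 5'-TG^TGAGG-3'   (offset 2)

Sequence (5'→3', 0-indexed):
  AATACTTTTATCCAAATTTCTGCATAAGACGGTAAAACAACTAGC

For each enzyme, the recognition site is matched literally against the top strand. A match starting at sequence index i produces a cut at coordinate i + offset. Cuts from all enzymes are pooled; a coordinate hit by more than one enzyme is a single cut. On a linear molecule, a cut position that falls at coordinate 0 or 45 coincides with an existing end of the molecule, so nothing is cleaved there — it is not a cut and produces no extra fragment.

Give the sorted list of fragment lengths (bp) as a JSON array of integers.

Site scan:
  WciIV (GGGC, off=1): no sites
  PtaVI (AAGTCCCC, off=7): no sites
  IvoIII (TTCTGCAT, off=7): starts [17] → cuts [24]
  AzqIX (ACTTT, off=4): starts [3] → cuts [7]
  GruII (TGTGAGG, off=2): no sites

Pooled cuts: [7, 24]

Fragments:
  [0,7): 7 bp
  [7,24): 17 bp
  [24,45): 21 bp

[7,17,21]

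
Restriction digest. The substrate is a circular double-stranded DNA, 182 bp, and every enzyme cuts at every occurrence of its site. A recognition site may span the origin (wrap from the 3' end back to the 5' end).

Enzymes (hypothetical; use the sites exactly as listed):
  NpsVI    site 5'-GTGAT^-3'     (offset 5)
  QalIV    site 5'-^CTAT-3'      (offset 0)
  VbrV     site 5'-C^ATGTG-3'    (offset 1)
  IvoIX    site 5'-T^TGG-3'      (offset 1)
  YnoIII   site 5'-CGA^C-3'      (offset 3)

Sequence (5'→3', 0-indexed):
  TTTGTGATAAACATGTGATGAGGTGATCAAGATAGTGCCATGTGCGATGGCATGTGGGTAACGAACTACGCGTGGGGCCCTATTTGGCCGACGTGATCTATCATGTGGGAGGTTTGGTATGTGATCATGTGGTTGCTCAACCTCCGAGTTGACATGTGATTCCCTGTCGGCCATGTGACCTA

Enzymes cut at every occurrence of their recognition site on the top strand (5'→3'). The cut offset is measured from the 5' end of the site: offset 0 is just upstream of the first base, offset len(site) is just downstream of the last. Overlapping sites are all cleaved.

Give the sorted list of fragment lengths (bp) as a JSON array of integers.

[1,4,5,5,6,7,7,7,7,8,11,11,12,12,12,12,27,28]

Site scan:
  NpsVI GTGAT/5: at [3, 14, 22, 92, 120, 155] ⇒ [8, 19, 27, 97, 125, 160]
  QalIV CTAT/0: at [79, 97, 179] ⇒ [79, 97, 179]
  VbrV CATGTG/1: at [11, 38, 50, 101, 125, 152, 171] ⇒ [12, 39, 51, 102, 126, 153, 172]
  IvoIX TTGG/1: at [83, 113] ⇒ [84, 114]
  YnoIII CGAC/3: at [88] ⇒ [91]

Pooled cuts: [8, 12, 19, 27, 39, 51, 79, 84, 91, 97, 102, 114, 125, 126, 153, 160, 172, 179]

Fragments:
  8→12: 4 bp
  12→19: 7 bp
  19→27: 8 bp
  27→39: 12 bp
  39→51: 12 bp
  51→79: 28 bp
  79→84: 5 bp
  84→91: 7 bp
  91→97: 6 bp
  97→102: 5 bp
  102→114: 12 bp
  114→125: 11 bp
  125→126: 1 bp
  126→153: 27 bp
  153→160: 7 bp
  160→172: 12 bp
  172→179: 7 bp
  179→8 (wrap): 182-179+8 = 11 bp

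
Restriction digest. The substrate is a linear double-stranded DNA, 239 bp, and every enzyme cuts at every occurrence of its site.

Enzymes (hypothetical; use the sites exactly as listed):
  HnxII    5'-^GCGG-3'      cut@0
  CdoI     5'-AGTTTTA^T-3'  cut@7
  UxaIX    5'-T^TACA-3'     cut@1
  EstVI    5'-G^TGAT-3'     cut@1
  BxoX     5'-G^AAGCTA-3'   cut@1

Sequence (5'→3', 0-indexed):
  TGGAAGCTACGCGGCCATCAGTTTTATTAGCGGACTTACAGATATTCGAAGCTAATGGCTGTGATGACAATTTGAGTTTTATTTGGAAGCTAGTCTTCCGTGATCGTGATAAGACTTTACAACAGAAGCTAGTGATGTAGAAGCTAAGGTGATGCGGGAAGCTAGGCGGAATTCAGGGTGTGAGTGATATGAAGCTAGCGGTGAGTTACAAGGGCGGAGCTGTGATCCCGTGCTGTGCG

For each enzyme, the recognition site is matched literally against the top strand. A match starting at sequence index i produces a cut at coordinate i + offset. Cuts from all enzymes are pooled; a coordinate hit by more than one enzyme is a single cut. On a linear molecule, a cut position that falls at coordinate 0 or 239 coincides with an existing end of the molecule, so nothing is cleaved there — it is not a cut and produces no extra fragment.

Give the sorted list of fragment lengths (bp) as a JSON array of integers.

Scan for sites:
  HnxII GCGG/0: at [10, 29, 153, 165, 197, 213] ⇒ [10, 29, 153, 165, 197, 213]
  CdoI AGTTTTAT/7: at [19, 74] ⇒ [26, 81]
  UxaIX TTACA/1: at [35, 116, 205] ⇒ [36, 117, 206]
  EstVI GTGAT/1: at [60, 99, 105, 131, 148, 183, 221] ⇒ [61, 100, 106, 132, 149, 184, 222]
  BxoX GAAGCTA/1: at [2, 47, 85, 124, 139, 157, 190] ⇒ [3, 48, 86, 125, 140, 158, 191]

All cut coordinates (distinct, sorted): [3, 10, 26, 29, 36, 48, 61, 81, 86, 100, 106, 117, 125, 132, 140, 149, 153, 158, 165, 184, 191, 197, 206, 213, 222]

Fragments:
  [0,3): 3 bp
  [3,10): 7 bp
  [10,26): 16 bp
  [26,29): 3 bp
  [29,36): 7 bp
  [36,48): 12 bp
  [48,61): 13 bp
  [61,81): 20 bp
  [81,86): 5 bp
  [86,100): 14 bp
  [100,106): 6 bp
  [106,117): 11 bp
  [117,125): 8 bp
  [125,132): 7 bp
  [132,140): 8 bp
  [140,149): 9 bp
  [149,153): 4 bp
  [153,158): 5 bp
  [158,165): 7 bp
  [165,184): 19 bp
  [184,191): 7 bp
  [191,197): 6 bp
  [197,206): 9 bp
  [206,213): 7 bp
  [213,222): 9 bp
  [222,239): 17 bp

[3,3,4,5,5,6,6,7,7,7,7,7,7,8,8,9,9,9,11,12,13,14,16,17,19,20]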